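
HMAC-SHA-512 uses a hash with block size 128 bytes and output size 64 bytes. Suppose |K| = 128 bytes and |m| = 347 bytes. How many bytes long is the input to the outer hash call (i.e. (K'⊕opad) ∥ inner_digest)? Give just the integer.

192

Key is 128 ≤ 128 bytes, zero-padded: |K'| = 128.
Outer input = (K'⊕opad) ∥ H(inner) → 128 + 64 = 192 bytes.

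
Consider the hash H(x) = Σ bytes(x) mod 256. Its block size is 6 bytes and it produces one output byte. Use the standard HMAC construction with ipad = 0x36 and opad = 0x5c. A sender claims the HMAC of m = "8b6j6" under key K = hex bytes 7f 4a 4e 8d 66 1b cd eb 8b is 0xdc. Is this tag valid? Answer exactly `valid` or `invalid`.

Key hex bytes 7f 4a 4e 8d 66 1b cd eb 8b is 9 bytes > B = 6, so hash it first: H(key) = 68, then zero-pad to 6 bytes: K' = 68 00 00 00 00 00.
K' ⊕ ipad = 5e 36 36 36 36 36; K' ⊕ opad = 34 5c 5c 5c 5c 5c.
Inner hash: sum = 94+54+54+54+54+54+56+98+54+106+54 = 732; mod 256 = 220 → dc.
Outer hash (recomputed tag): sum = 52+92+92+92+92+92+220 = 732; mod 256 = 220 → dc.
Recomputed tag = dc; claimed = dc → match.

valid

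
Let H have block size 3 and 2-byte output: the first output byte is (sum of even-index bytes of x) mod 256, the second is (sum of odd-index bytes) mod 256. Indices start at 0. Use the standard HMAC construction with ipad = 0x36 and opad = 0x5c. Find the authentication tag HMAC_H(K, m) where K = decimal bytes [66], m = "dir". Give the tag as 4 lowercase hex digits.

866f

Key decimal bytes [66] = 42 is 1 byte ≤ B = 3; zero-pad to 3 bytes: K' = 42 00 00.
K' ⊕ ipad = 74 36 36.  K' ⊕ opad = 1e 5c 5c.
Inner input = (K'⊕ipad) ∥ m = 74 36 36 ∥ 64 69 72.
Inner hash: even-index sum = 275 mod 256 = 19; odd-index sum = 268 mod 256 = 12 → 13 0c.
Outer input = (K'⊕opad) ∥ inner = 1e 5c 5c ∥ 13 0c.
Outer hash (tag): even-index sum = 134 mod 256 = 134; odd-index sum = 111 mod 256 = 111 → 86 6f.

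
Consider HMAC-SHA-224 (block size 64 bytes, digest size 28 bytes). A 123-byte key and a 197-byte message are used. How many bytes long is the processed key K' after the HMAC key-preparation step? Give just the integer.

Key is 123 > 64 bytes, so it is hashed to 28 bytes then zero-padded to 64: |K'| = 64.

64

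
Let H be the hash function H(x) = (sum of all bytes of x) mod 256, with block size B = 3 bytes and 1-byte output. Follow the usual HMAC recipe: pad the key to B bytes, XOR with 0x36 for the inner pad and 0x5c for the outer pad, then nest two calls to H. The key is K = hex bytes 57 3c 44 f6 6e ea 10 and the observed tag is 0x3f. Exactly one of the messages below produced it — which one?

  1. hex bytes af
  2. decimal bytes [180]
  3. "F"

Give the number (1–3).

Key hex bytes 57 3c 44 f6 6e ea 10 is 7 bytes > B = 3, so hash it first: H(key) = 35, then zero-pad to 3 bytes: K' = 35 00 00.
K' ⊕ ipad = 03 36 36; K' ⊕ opad = 69 5c 5c.
m1: inner = H(03 36 36 af) = 1e; tag = H(69 5c 5c 1e) = 3f ← matches
m2: inner = H(03 36 36 b4) = 23; tag = H(69 5c 5c 23) = 44
m3: inner = H(03 36 36 46) = b5; tag = H(69 5c 5c b5) = d6

1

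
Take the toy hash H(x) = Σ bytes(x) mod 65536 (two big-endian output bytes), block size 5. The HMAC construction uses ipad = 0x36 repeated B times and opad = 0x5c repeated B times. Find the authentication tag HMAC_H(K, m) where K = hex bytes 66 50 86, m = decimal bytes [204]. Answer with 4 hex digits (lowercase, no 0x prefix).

Key hex bytes 66 50 86 is 3 bytes ≤ B = 5; zero-pad to 5 bytes: K' = 66 50 86 00 00.
K' ⊕ ipad = 50 66 b0 36 36.  K' ⊕ opad = 3a 0c da 5c 5c.
Inner input = (K'⊕ipad) ∥ m = 50 66 b0 36 36 ∥ cc.
Inner hash: sum = 80+102+176+54+54+204 = 670 → 02 9e.
Outer input = (K'⊕opad) ∥ inner = 3a 0c da 5c 5c ∥ 02 9e.
Outer hash (tag): sum = 58+12+218+92+92+2+158 = 632 → 02 78.

0278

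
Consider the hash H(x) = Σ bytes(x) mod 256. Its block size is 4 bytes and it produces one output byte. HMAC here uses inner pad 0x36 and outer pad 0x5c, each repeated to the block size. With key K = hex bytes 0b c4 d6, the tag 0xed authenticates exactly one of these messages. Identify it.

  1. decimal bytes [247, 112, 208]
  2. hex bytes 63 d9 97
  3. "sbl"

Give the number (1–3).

Key hex bytes 0b c4 d6 is 3 bytes ≤ B = 4; zero-pad to 4 bytes: K' = 0b c4 d6 00.
K' ⊕ ipad = 3d f2 e0 36; K' ⊕ opad = 57 98 8a 5c.
m1: inner = H(3d f2 e0 36 f7 70 d0) = 7c; tag = H(57 98 8a 5c 7c) = 51
m2: inner = H(3d f2 e0 36 63 d9 97) = 18; tag = H(57 98 8a 5c 18) = ed ← matches
m3: inner = H(3d f2 e0 36 73 62 6c) = 86; tag = H(57 98 8a 5c 86) = 5b

2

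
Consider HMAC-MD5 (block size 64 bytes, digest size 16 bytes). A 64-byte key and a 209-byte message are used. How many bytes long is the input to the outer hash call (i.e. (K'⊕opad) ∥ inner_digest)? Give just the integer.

Key is 64 ≤ 64 bytes, zero-padded: |K'| = 64.
Outer input = (K'⊕opad) ∥ H(inner) → 64 + 16 = 80 bytes.

80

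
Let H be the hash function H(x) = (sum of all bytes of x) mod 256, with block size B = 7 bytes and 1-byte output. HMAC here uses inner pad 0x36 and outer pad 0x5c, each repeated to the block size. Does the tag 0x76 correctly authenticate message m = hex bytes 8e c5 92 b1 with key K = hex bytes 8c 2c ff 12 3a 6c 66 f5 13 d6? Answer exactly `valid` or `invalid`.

Key hex bytes 8c 2c ff 12 3a 6c 66 f5 13 d6 is 10 bytes > B = 7, so hash it first: H(key) = b3, then zero-pad to 7 bytes: K' = b3 00 00 00 00 00 00.
K' ⊕ ipad = 85 36 36 36 36 36 36; K' ⊕ opad = ef 5c 5c 5c 5c 5c 5c.
Inner hash: sum = 133+54+54+54+54+54+54+142+197+146+177 = 1119; mod 256 = 95 → 5f.
Outer hash (recomputed tag): sum = 239+92+92+92+92+92+92+95 = 886; mod 256 = 118 → 76.
Recomputed tag = 76; claimed = 76 → match.

valid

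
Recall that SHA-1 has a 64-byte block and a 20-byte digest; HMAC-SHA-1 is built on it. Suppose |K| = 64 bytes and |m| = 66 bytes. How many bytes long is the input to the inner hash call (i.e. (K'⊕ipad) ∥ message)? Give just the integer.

Key is 64 ≤ 64 bytes, zero-padded: |K'| = 64.
Inner input = (K'⊕ipad) ∥ m → 64 + 66 = 130 bytes.

130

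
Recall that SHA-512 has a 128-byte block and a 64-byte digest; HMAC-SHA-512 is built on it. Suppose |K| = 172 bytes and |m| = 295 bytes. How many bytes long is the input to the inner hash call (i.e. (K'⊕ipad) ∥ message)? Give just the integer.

Key is 172 > 128 bytes, so it is hashed to 64 bytes then zero-padded to 128: |K'| = 128.
Inner input = (K'⊕ipad) ∥ m → 128 + 295 = 423 bytes.

423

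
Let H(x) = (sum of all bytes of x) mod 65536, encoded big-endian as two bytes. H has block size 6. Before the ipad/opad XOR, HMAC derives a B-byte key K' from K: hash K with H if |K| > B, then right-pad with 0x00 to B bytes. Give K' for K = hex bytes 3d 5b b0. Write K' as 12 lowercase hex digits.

Key hex bytes 3d 5b b0 is 3 bytes ≤ B = 6; zero-pad to 6 bytes: K' = 3d 5b b0 00 00 00.

3d5bb0000000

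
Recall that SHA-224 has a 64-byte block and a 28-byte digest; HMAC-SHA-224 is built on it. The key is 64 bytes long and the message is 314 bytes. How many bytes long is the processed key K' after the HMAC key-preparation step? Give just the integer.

64

Key is 64 ≤ 64 bytes, zero-padded: |K'| = 64.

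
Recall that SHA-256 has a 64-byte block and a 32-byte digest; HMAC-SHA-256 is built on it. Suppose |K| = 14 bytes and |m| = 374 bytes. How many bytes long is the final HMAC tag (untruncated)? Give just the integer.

The tag is one SHA-256 digest: 32 bytes.

32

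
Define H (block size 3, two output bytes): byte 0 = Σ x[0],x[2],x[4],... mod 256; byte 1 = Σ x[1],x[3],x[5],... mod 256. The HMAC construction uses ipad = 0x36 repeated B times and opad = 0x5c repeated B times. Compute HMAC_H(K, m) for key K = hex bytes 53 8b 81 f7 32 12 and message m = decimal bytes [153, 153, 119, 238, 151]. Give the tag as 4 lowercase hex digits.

Key hex bytes 53 8b 81 f7 32 12 is 6 bytes > B = 3, so hash it first: H(key) = 06 94, then zero-pad to 3 bytes: K' = 06 94 00.
K' ⊕ ipad = 30 a2 36.  K' ⊕ opad = 5a c8 5c.
Inner input = (K'⊕ipad) ∥ m = 30 a2 36 ∥ 99 99 77 ee 97.
Inner hash: even-index sum = 493 mod 256 = 237; odd-index sum = 585 mod 256 = 73 → ed 49.
Outer input = (K'⊕opad) ∥ inner = 5a c8 5c ∥ ed 49.
Outer hash (tag): even-index sum = 255 mod 256 = 255; odd-index sum = 437 mod 256 = 181 → ff b5.

ffb5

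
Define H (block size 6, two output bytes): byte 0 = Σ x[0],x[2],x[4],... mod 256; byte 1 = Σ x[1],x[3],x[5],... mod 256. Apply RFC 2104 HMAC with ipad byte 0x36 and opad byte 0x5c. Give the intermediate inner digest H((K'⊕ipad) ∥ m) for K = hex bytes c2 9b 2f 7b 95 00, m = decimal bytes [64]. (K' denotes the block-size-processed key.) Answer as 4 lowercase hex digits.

f030

Key hex bytes c2 9b 2f 7b 95 00 is exactly B = 6 bytes: K' = c2 9b 2f 7b 95 00.
K' ⊕ ipad = f4 ad 19 4d a3 36.
Inner input = f4 ad 19 4d a3 36 ∥ 40.
Inner hash: even-index sum = 496 mod 256 = 240; odd-index sum = 304 mod 256 = 48 → f0 30.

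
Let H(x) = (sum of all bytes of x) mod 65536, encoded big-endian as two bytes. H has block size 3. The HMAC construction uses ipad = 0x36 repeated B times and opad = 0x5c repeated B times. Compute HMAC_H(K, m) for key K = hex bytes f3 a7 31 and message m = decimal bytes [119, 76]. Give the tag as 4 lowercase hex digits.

0239

Key hex bytes f3 a7 31 is exactly B = 3 bytes: K' = f3 a7 31.
K' ⊕ ipad = c5 91 07.  K' ⊕ opad = af fb 6d.
Inner input = (K'⊕ipad) ∥ m = c5 91 07 ∥ 77 4c.
Inner hash: sum = 197+145+7+119+76 = 544 → 02 20.
Outer input = (K'⊕opad) ∥ inner = af fb 6d ∥ 02 20.
Outer hash (tag): sum = 175+251+109+2+32 = 569 → 02 39.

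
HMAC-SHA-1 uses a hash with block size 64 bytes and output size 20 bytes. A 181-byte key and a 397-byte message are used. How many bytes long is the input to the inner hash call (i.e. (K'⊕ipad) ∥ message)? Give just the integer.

461

Key is 181 > 64 bytes, so it is hashed to 20 bytes then zero-padded to 64: |K'| = 64.
Inner input = (K'⊕ipad) ∥ m → 64 + 397 = 461 bytes.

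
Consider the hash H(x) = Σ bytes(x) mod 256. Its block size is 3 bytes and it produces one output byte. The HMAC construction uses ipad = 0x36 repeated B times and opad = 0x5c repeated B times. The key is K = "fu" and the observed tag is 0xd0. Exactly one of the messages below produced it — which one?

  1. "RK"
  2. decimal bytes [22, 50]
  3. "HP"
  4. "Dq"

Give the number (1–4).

Key "fu" = 66 75 is 2 bytes ≤ B = 3; zero-pad to 3 bytes: K' = 66 75 00.
K' ⊕ ipad = 50 43 36; K' ⊕ opad = 3a 29 5c.
m1: inner = H(50 43 36 52 4b) = 66; tag = H(3a 29 5c 66) = 25
m2: inner = H(50 43 36 16 32) = 11; tag = H(3a 29 5c 11) = d0 ← matches
m3: inner = H(50 43 36 48 50) = 61; tag = H(3a 29 5c 61) = 20
m4: inner = H(50 43 36 44 71) = 7e; tag = H(3a 29 5c 7e) = 3d

2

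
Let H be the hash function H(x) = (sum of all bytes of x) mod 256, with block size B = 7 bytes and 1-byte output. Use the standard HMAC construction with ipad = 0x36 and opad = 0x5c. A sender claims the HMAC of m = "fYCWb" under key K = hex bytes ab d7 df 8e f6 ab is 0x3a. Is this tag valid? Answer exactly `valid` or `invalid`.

Key hex bytes ab d7 df 8e f6 ab is 6 bytes ≤ B = 7; zero-pad to 7 bytes: K' = ab d7 df 8e f6 ab 00.
K' ⊕ ipad = 9d e1 e9 b8 c0 9d 36; K' ⊕ opad = f7 8b 83 d2 aa f7 5c.
Inner hash: sum = 157+225+233+184+192+157+54+102+89+67+87+98 = 1645; mod 256 = 109 → 6d.
Outer hash (recomputed tag): sum = 247+139+131+210+170+247+92+109 = 1345; mod 256 = 65 → 41.
Recomputed tag = 41; claimed = 3a → mismatch.

invalid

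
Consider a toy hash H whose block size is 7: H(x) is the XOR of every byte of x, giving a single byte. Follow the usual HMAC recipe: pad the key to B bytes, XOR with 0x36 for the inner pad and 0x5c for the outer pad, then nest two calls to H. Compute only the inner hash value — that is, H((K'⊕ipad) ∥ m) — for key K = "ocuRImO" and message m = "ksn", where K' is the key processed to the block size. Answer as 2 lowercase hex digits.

Key "ocuRImO" = 6f 63 75 52 49 6d 4f is exactly B = 7 bytes: K' = 6f 63 75 52 49 6d 4f.
K' ⊕ ipad = 59 55 43 64 7f 5b 79.
Inner input = 59 55 43 64 7f 5b 79 ∥ 6b 73 6e.
Inner hash: XOR 59⊕55⊕43⊕64⊕7f⊕5b⊕79⊕6b⊕73⊕6e = 00.

00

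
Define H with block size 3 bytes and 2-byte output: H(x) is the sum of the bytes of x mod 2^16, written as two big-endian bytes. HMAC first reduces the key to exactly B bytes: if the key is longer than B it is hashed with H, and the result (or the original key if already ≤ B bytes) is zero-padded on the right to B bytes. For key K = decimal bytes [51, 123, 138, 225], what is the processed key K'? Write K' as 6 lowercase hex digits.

|K| = 4 > B = 3, so first hash the key.
H(K): sum = 51+123+138+225 = 537 → 02 19.
Zero-pad H(K) = 02 19 to 3 bytes: K' = 02 19 00.

021900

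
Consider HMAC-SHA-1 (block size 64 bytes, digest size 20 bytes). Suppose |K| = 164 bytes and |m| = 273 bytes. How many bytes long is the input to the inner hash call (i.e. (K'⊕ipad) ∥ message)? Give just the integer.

Key is 164 > 64 bytes, so it is hashed to 20 bytes then zero-padded to 64: |K'| = 64.
Inner input = (K'⊕ipad) ∥ m → 64 + 273 = 337 bytes.

337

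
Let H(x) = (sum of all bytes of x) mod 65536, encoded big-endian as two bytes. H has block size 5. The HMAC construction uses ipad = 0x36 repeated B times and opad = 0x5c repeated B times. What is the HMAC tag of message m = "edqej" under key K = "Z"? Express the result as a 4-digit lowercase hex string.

01c6

Key "Z" = 5a is 1 byte ≤ B = 5; zero-pad to 5 bytes: K' = 5a 00 00 00 00.
K' ⊕ ipad = 6c 36 36 36 36.  K' ⊕ opad = 06 5c 5c 5c 5c.
Inner input = (K'⊕ipad) ∥ m = 6c 36 36 36 36 ∥ 65 64 71 65 6a.
Inner hash: sum = 108+54+54+54+54+101+100+113+101+106 = 845 → 03 4d.
Outer input = (K'⊕opad) ∥ inner = 06 5c 5c 5c 5c ∥ 03 4d.
Outer hash (tag): sum = 6+92+92+92+92+3+77 = 454 → 01 c6.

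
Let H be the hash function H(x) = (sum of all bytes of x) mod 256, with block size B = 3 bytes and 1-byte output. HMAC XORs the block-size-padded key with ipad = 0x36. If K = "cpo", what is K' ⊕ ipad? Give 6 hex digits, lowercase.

Key "cpo" = 63 70 6f is exactly B = 3 bytes: K' = 63 70 6f.
XOR each byte with 0x36: 63⊕36=55, 70⊕36=46, 6f⊕36=59.

554659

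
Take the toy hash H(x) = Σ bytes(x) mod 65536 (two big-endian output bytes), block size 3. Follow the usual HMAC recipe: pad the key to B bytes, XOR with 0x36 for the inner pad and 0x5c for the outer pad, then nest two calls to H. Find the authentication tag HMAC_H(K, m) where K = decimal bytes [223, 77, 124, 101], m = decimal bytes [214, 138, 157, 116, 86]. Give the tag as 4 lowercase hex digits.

Key decimal bytes [223, 77, 124, 101] = df 4d 7c 65 is 4 bytes > B = 3, so hash it first: H(key) = 02 0d, then zero-pad to 3 bytes: K' = 02 0d 00.
K' ⊕ ipad = 34 3b 36.  K' ⊕ opad = 5e 51 5c.
Inner input = (K'⊕ipad) ∥ m = 34 3b 36 ∥ d6 8a 9d 74 56.
Inner hash: sum = 52+59+54+214+138+157+116+86 = 876 → 03 6c.
Outer input = (K'⊕opad) ∥ inner = 5e 51 5c ∥ 03 6c.
Outer hash (tag): sum = 94+81+92+3+108 = 378 → 01 7a.

017a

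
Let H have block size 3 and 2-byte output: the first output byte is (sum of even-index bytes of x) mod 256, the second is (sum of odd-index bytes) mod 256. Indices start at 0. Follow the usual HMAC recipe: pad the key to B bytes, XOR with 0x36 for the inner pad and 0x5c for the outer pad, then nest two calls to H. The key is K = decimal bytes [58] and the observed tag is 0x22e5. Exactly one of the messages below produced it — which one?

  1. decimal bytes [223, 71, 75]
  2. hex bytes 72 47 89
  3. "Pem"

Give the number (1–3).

Key decimal bytes [58] = 3a is 1 byte ≤ B = 3; zero-pad to 3 bytes: K' = 3a 00 00.
K' ⊕ ipad = 0c 36 36; K' ⊕ opad = 66 5c 5c.
m1: inner = H(0c 36 36 df 47 4b) = 89 60; tag = H(66 5c 5c 89 60) = 22e5 ← matches
m2: inner = H(0c 36 36 72 47 89) = 89 31; tag = H(66 5c 5c 89 31) = f3e5
m3: inner = H(0c 36 36 50 65 6d) = a7 f3; tag = H(66 5c 5c a7 f3) = b503

1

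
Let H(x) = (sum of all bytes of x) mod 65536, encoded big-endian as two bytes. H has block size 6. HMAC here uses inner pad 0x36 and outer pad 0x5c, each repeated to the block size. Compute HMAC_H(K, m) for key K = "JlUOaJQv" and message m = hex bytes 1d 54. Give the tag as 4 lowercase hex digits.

Key "JlUOaJQv" = 4a 6c 55 4f 61 4a 51 76 is 8 bytes > B = 6, so hash it first: H(key) = 02 cc, then zero-pad to 6 bytes: K' = 02 cc 00 00 00 00.
K' ⊕ ipad = 34 fa 36 36 36 36.  K' ⊕ opad = 5e 90 5c 5c 5c 5c.
Inner input = (K'⊕ipad) ∥ m = 34 fa 36 36 36 36 ∥ 1d 54.
Inner hash: sum = 52+250+54+54+54+54+29+84 = 631 → 02 77.
Outer input = (K'⊕opad) ∥ inner = 5e 90 5c 5c 5c 5c ∥ 02 77.
Outer hash (tag): sum = 94+144+92+92+92+92+2+119 = 727 → 02 d7.

02d7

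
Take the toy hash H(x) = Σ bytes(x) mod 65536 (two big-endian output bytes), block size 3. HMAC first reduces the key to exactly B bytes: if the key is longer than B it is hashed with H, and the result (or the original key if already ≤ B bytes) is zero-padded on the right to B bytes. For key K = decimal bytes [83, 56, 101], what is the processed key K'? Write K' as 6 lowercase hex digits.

533865

Key decimal bytes [83, 56, 101] = 53 38 65 is exactly B = 3 bytes: K' = 53 38 65.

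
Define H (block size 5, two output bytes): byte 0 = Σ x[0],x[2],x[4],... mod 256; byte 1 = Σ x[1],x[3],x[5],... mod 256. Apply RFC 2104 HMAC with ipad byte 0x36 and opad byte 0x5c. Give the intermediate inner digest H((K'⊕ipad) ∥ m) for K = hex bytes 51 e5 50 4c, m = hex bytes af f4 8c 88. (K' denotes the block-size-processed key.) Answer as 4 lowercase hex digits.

Key hex bytes 51 e5 50 4c is 4 bytes ≤ B = 5; zero-pad to 5 bytes: K' = 51 e5 50 4c 00.
K' ⊕ ipad = 67 d3 66 7a 36.
Inner input = 67 d3 66 7a 36 ∥ af f4 8c 88.
Inner hash: even-index sum = 639 mod 256 = 127; odd-index sum = 648 mod 256 = 136 → 7f 88.

7f88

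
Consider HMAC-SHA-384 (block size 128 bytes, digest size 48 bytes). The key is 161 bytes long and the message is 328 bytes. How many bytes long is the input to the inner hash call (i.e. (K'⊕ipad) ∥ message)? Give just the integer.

Key is 161 > 128 bytes, so it is hashed to 48 bytes then zero-padded to 128: |K'| = 128.
Inner input = (K'⊕ipad) ∥ m → 128 + 328 = 456 bytes.

456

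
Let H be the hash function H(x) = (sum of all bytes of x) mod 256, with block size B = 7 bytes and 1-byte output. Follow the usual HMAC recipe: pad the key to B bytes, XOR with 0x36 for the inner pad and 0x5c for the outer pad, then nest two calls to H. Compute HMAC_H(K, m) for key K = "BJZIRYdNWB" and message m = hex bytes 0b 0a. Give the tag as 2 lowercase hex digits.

0d

Key "BJZIRYdNWB" = 42 4a 5a 49 52 59 64 4e 57 42 is 10 bytes > B = 7, so hash it first: H(key) = 25, then zero-pad to 7 bytes: K' = 25 00 00 00 00 00 00.
K' ⊕ ipad = 13 36 36 36 36 36 36.  K' ⊕ opad = 79 5c 5c 5c 5c 5c 5c.
Inner input = (K'⊕ipad) ∥ m = 13 36 36 36 36 36 36 ∥ 0b 0a.
Inner hash: sum = 19+54+54+54+54+54+54+11+10 = 364; mod 256 = 108 → 6c.
Outer input = (K'⊕opad) ∥ inner = 79 5c 5c 5c 5c 5c 5c ∥ 6c.
Outer hash (tag): sum = 121+92+92+92+92+92+92+108 = 781; mod 256 = 13 → 0d.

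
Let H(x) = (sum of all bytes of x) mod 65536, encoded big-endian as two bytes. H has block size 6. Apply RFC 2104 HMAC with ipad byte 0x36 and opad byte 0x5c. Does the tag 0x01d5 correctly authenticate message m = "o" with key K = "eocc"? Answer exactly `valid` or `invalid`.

Key "eocc" = 65 6f 63 63 is 4 bytes ≤ B = 6; zero-pad to 6 bytes: K' = 65 6f 63 63 00 00.
K' ⊕ ipad = 53 59 55 55 36 36; K' ⊕ opad = 39 33 3f 3f 5c 5c.
Inner hash: sum = 83+89+85+85+54+54+111 = 561 → 02 31.
Outer hash (recomputed tag): sum = 57+51+63+63+92+92+2+49 = 469 → 01 d5.
Recomputed tag = 01d5; claimed = 01d5 → match.

valid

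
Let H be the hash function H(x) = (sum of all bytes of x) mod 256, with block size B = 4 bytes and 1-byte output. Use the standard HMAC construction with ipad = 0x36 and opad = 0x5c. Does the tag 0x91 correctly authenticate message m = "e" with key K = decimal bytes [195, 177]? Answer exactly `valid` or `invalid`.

valid

Key decimal bytes [195, 177] = c3 b1 is 2 bytes ≤ B = 4; zero-pad to 4 bytes: K' = c3 b1 00 00.
K' ⊕ ipad = f5 87 36 36; K' ⊕ opad = 9f ed 5c 5c.
Inner hash: sum = 245+135+54+54+101 = 589; mod 256 = 77 → 4d.
Outer hash (recomputed tag): sum = 159+237+92+92+77 = 657; mod 256 = 145 → 91.
Recomputed tag = 91; claimed = 91 → match.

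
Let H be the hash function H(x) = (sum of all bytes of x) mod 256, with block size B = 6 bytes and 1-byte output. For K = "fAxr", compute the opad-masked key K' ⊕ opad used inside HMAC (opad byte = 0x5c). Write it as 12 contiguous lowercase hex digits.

3a1d242e5c5c

Key "fAxr" = 66 41 78 72 is 4 bytes ≤ B = 6; zero-pad to 6 bytes: K' = 66 41 78 72 00 00.
XOR each byte with 0x5c: 66⊕5c=3a, 41⊕5c=1d, 78⊕5c=24, 72⊕5c=2e, 00⊕5c=5c, 00⊕5c=5c.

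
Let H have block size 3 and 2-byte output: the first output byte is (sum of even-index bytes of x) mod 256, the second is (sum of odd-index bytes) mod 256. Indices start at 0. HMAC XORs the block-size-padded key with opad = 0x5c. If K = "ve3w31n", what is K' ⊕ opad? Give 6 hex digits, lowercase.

16515c

Key "ve3w31n" = 76 65 33 77 33 31 6e is 7 bytes > B = 3, so hash it first: H(key) = 4a 0d, then zero-pad to 3 bytes: K' = 4a 0d 00.
XOR each byte with 0x5c: 4a⊕5c=16, 0d⊕5c=51, 00⊕5c=5c.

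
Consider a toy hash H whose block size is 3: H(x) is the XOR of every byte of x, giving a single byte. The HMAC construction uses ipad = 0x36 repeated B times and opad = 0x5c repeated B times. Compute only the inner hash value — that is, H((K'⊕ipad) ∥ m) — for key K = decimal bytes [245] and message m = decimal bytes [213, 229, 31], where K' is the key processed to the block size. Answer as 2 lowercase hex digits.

Key decimal bytes [245] = f5 is 1 byte ≤ B = 3; zero-pad to 3 bytes: K' = f5 00 00.
K' ⊕ ipad = c3 36 36.
Inner input = c3 36 36 ∥ d5 e5 1f.
Inner hash: XOR c3⊕36⊕36⊕d5⊕e5⊕1f = ec.

ec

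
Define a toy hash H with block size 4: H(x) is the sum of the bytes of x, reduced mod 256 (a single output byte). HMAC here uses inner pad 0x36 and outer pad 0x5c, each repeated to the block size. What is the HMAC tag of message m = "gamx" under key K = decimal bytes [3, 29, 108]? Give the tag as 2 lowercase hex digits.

Key decimal bytes [3, 29, 108] = 03 1d 6c is 3 bytes ≤ B = 4; zero-pad to 4 bytes: K' = 03 1d 6c 00.
K' ⊕ ipad = 35 2b 5a 36.  K' ⊕ opad = 5f 41 30 5c.
Inner input = (K'⊕ipad) ∥ m = 35 2b 5a 36 ∥ 67 61 6d 78.
Inner hash: sum = 53+43+90+54+103+97+109+120 = 669; mod 256 = 157 → 9d.
Outer input = (K'⊕opad) ∥ inner = 5f 41 30 5c ∥ 9d.
Outer hash (tag): sum = 95+65+48+92+157 = 457; mod 256 = 201 → c9.

c9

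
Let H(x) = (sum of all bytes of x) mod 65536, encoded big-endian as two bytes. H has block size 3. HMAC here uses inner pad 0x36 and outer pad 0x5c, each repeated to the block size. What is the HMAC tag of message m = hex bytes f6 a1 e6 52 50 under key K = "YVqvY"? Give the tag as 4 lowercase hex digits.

01d5

Key "YVqvY" = 59 56 71 76 59 is 5 bytes > B = 3, so hash it first: H(key) = 01 ef, then zero-pad to 3 bytes: K' = 01 ef 00.
K' ⊕ ipad = 37 d9 36.  K' ⊕ opad = 5d b3 5c.
Inner input = (K'⊕ipad) ∥ m = 37 d9 36 ∥ f6 a1 e6 52 50.
Inner hash: sum = 55+217+54+246+161+230+82+80 = 1125 → 04 65.
Outer input = (K'⊕opad) ∥ inner = 5d b3 5c ∥ 04 65.
Outer hash (tag): sum = 93+179+92+4+101 = 469 → 01 d5.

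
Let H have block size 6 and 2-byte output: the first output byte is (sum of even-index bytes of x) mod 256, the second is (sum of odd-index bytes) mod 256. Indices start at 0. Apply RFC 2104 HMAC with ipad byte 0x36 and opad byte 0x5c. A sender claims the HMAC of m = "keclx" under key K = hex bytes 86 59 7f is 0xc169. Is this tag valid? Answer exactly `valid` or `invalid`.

Key hex bytes 86 59 7f is 3 bytes ≤ B = 6; zero-pad to 6 bytes: K' = 86 59 7f 00 00 00.
K' ⊕ ipad = b0 6f 49 36 36 36; K' ⊕ opad = da 05 23 5c 5c 5c.
Inner hash: even-index sum = 629 mod 256 = 117; odd-index sum = 428 mod 256 = 172 → 75 ac.
Outer hash (recomputed tag): even-index sum = 462 mod 256 = 206; odd-index sum = 361 mod 256 = 105 → ce 69.
Recomputed tag = ce69; claimed = c169 → mismatch.

invalid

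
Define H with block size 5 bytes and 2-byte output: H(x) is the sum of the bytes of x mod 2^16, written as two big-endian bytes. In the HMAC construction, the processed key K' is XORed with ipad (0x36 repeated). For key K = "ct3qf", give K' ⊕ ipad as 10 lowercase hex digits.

Key "ct3qf" = 63 74 33 71 66 is exactly B = 5 bytes: K' = 63 74 33 71 66.
XOR each byte with 0x36: 63⊕36=55, 74⊕36=42, 33⊕36=05, 71⊕36=47, 66⊕36=50.

5542054750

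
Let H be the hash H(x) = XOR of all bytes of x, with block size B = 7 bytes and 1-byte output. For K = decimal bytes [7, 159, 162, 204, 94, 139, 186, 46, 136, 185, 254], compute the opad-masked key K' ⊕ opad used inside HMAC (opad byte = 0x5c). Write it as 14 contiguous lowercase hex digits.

Key decimal bytes [7, 159, 162, 204, 94, 139, 186, 46, 136, 185, 254] = 07 9f a2 cc 5e 8b ba 2e 88 b9 fe is 11 bytes > B = 7, so hash it first: H(key) = 78, then zero-pad to 7 bytes: K' = 78 00 00 00 00 00 00.
XOR each byte with 0x5c: 78⊕5c=24, 00⊕5c=5c, 00⊕5c=5c, 00⊕5c=5c, 00⊕5c=5c, 00⊕5c=5c, 00⊕5c=5c.

245c5c5c5c5c5c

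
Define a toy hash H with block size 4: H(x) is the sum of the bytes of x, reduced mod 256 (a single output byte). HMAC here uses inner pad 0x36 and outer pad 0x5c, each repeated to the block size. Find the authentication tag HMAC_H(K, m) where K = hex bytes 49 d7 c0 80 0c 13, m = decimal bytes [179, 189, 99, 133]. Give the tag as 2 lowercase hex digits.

7a

Key hex bytes 49 d7 c0 80 0c 13 is 6 bytes > B = 4, so hash it first: H(key) = 7f, then zero-pad to 4 bytes: K' = 7f 00 00 00.
K' ⊕ ipad = 49 36 36 36.  K' ⊕ opad = 23 5c 5c 5c.
Inner input = (K'⊕ipad) ∥ m = 49 36 36 36 ∥ b3 bd 63 85.
Inner hash: sum = 73+54+54+54+179+189+99+133 = 835; mod 256 = 67 → 43.
Outer input = (K'⊕opad) ∥ inner = 23 5c 5c 5c ∥ 43.
Outer hash (tag): sum = 35+92+92+92+67 = 378; mod 256 = 122 → 7a.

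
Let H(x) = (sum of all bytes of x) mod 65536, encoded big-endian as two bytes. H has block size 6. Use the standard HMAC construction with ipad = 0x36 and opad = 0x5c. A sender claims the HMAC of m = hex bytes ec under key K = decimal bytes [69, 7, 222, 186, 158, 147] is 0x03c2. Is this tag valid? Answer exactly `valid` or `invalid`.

valid

Key decimal bytes [69, 7, 222, 186, 158, 147] = 45 07 de ba 9e 93 is exactly B = 6 bytes: K' = 45 07 de ba 9e 93.
K' ⊕ ipad = 73 31 e8 8c a8 a5; K' ⊕ opad = 19 5b 82 e6 c2 cf.
Inner hash: sum = 115+49+232+140+168+165+236 = 1105 → 04 51.
Outer hash (recomputed tag): sum = 25+91+130+230+194+207+4+81 = 962 → 03 c2.
Recomputed tag = 03c2; claimed = 03c2 → match.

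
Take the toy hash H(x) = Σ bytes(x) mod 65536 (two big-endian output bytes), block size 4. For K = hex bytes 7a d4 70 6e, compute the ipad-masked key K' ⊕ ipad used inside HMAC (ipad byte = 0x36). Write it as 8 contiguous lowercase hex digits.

4ce24658

Key hex bytes 7a d4 70 6e is exactly B = 4 bytes: K' = 7a d4 70 6e.
XOR each byte with 0x36: 7a⊕36=4c, d4⊕36=e2, 70⊕36=46, 6e⊕36=58.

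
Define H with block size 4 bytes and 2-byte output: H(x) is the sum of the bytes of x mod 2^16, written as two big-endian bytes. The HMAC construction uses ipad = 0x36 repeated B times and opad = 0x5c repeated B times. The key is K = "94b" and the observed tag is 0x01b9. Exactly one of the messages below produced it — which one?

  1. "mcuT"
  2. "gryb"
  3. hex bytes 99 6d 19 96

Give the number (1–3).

3

Key "94b" = 39 34 62 is 3 bytes ≤ B = 4; zero-pad to 4 bytes: K' = 39 34 62 00.
K' ⊕ ipad = 0f 02 54 36; K' ⊕ opad = 65 68 3e 5c.
m1: inner = H(0f 02 54 36 6d 63 75 54) = 02 34; tag = H(65 68 3e 5c 02 34) = 019d
m2: inner = H(0f 02 54 36 67 72 79 62) = 02 4f; tag = H(65 68 3e 5c 02 4f) = 01b8
m3: inner = H(0f 02 54 36 99 6d 19 96) = 02 50; tag = H(65 68 3e 5c 02 50) = 01b9 ← matches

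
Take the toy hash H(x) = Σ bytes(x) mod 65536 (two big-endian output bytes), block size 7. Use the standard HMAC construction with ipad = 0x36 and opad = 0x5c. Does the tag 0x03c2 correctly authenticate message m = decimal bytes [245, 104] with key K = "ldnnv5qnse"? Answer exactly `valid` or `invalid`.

Key "ldnnv5qnse" = 6c 64 6e 6e 76 35 71 6e 73 65 is 10 bytes > B = 7, so hash it first: H(key) = 04 0e, then zero-pad to 7 bytes: K' = 04 0e 00 00 00 00 00.
K' ⊕ ipad = 32 38 36 36 36 36 36; K' ⊕ opad = 58 52 5c 5c 5c 5c 5c.
Inner hash: sum = 50+56+54+54+54+54+54+245+104 = 725 → 02 d5.
Outer hash (recomputed tag): sum = 88+82+92+92+92+92+92+2+213 = 845 → 03 4d.
Recomputed tag = 034d; claimed = 03c2 → mismatch.

invalid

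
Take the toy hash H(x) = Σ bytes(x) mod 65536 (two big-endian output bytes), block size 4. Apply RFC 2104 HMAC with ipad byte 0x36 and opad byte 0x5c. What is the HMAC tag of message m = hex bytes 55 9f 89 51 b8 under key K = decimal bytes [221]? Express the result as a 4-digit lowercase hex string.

01ac

Key decimal bytes [221] = dd is 1 byte ≤ B = 4; zero-pad to 4 bytes: K' = dd 00 00 00.
K' ⊕ ipad = eb 36 36 36.  K' ⊕ opad = 81 5c 5c 5c.
Inner input = (K'⊕ipad) ∥ m = eb 36 36 36 ∥ 55 9f 89 51 b8.
Inner hash: sum = 235+54+54+54+85+159+137+81+184 = 1043 → 04 13.
Outer input = (K'⊕opad) ∥ inner = 81 5c 5c 5c ∥ 04 13.
Outer hash (tag): sum = 129+92+92+92+4+19 = 428 → 01 ac.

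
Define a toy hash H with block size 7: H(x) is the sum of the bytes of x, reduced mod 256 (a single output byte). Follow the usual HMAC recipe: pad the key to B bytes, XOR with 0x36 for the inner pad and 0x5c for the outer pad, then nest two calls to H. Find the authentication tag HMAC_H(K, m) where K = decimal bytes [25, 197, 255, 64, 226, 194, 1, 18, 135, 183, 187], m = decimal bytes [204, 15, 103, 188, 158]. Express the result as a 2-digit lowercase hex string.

94

Key decimal bytes [25, 197, 255, 64, 226, 194, 1, 18, 135, 183, 187] = 19 c5 ff 40 e2 c2 01 12 87 b7 bb is 11 bytes > B = 7, so hash it first: H(key) = cd, then zero-pad to 7 bytes: K' = cd 00 00 00 00 00 00.
K' ⊕ ipad = fb 36 36 36 36 36 36.  K' ⊕ opad = 91 5c 5c 5c 5c 5c 5c.
Inner input = (K'⊕ipad) ∥ m = fb 36 36 36 36 36 36 ∥ cc 0f 67 bc 9e.
Inner hash: sum = 251+54+54+54+54+54+54+204+15+103+188+158 = 1243; mod 256 = 219 → db.
Outer input = (K'⊕opad) ∥ inner = 91 5c 5c 5c 5c 5c 5c ∥ db.
Outer hash (tag): sum = 145+92+92+92+92+92+92+219 = 916; mod 256 = 148 → 94.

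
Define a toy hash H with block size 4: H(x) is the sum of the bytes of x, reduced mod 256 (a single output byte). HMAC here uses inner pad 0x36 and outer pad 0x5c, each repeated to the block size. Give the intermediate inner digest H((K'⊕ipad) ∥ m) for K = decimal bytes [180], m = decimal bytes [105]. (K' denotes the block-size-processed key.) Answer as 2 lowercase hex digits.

Key decimal bytes [180] = b4 is 1 byte ≤ B = 4; zero-pad to 4 bytes: K' = b4 00 00 00.
K' ⊕ ipad = 82 36 36 36.
Inner input = 82 36 36 36 ∥ 69.
Inner hash: sum = 130+54+54+54+105 = 397; mod 256 = 141 → 8d.

8d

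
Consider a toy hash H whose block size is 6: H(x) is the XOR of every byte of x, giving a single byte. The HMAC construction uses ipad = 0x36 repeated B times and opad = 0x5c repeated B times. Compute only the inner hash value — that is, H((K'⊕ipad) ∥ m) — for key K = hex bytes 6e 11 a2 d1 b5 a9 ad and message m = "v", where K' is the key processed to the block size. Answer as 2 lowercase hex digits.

cb

Key hex bytes 6e 11 a2 d1 b5 a9 ad is 7 bytes > B = 6, so hash it first: H(key) = bd, then zero-pad to 6 bytes: K' = bd 00 00 00 00 00.
K' ⊕ ipad = 8b 36 36 36 36 36.
Inner input = 8b 36 36 36 36 36 ∥ 76.
Inner hash: XOR 8b⊕36⊕36⊕36⊕36⊕36⊕76 = cb.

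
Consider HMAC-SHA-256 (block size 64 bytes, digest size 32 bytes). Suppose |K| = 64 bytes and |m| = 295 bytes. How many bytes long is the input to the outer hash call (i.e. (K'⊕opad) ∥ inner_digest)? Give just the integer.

Key is 64 ≤ 64 bytes, zero-padded: |K'| = 64.
Outer input = (K'⊕opad) ∥ H(inner) → 64 + 32 = 96 bytes.

96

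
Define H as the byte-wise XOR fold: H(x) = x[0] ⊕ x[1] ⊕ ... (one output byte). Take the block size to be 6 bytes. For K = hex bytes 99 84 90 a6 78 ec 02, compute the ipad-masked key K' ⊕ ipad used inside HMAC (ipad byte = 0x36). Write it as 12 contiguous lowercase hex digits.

8b3636363636

Key hex bytes 99 84 90 a6 78 ec 02 is 7 bytes > B = 6, so hash it first: H(key) = bd, then zero-pad to 6 bytes: K' = bd 00 00 00 00 00.
XOR each byte with 0x36: bd⊕36=8b, 00⊕36=36, 00⊕36=36, 00⊕36=36, 00⊕36=36, 00⊕36=36.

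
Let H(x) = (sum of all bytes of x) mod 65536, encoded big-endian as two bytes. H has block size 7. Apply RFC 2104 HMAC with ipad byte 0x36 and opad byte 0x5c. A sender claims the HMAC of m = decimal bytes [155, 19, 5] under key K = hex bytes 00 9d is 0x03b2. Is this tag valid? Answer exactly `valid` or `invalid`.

invalid

Key hex bytes 00 9d is 2 bytes ≤ B = 7; zero-pad to 7 bytes: K' = 00 9d 00 00 00 00 00.
K' ⊕ ipad = 36 ab 36 36 36 36 36; K' ⊕ opad = 5c c1 5c 5c 5c 5c 5c.
Inner hash: sum = 54+171+54+54+54+54+54+155+19+5 = 674 → 02 a2.
Outer hash (recomputed tag): sum = 92+193+92+92+92+92+92+2+162 = 909 → 03 8d.
Recomputed tag = 038d; claimed = 03b2 → mismatch.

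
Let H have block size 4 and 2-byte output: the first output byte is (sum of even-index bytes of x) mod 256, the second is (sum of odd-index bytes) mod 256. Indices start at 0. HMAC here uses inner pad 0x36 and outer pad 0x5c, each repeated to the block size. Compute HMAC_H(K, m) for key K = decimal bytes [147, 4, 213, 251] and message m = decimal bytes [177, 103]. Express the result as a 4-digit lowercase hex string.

Key decimal bytes [147, 4, 213, 251] = 93 04 d5 fb is exactly B = 4 bytes: K' = 93 04 d5 fb.
K' ⊕ ipad = a5 32 e3 cd.  K' ⊕ opad = cf 58 89 a7.
Inner input = (K'⊕ipad) ∥ m = a5 32 e3 cd ∥ b1 67.
Inner hash: even-index sum = 569 mod 256 = 57; odd-index sum = 358 mod 256 = 102 → 39 66.
Outer input = (K'⊕opad) ∥ inner = cf 58 89 a7 ∥ 39 66.
Outer hash (tag): even-index sum = 401 mod 256 = 145; odd-index sum = 357 mod 256 = 101 → 91 65.

9165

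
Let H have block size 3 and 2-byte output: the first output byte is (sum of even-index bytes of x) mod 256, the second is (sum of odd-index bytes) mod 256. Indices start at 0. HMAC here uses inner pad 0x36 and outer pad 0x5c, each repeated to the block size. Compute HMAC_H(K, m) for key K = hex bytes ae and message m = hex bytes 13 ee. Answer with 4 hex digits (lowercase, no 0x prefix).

Key hex bytes ae is 1 byte ≤ B = 3; zero-pad to 3 bytes: K' = ae 00 00.
K' ⊕ ipad = 98 36 36.  K' ⊕ opad = f2 5c 5c.
Inner input = (K'⊕ipad) ∥ m = 98 36 36 ∥ 13 ee.
Inner hash: even-index sum = 444 mod 256 = 188; odd-index sum = 73 mod 256 = 73 → bc 49.
Outer input = (K'⊕opad) ∥ inner = f2 5c 5c ∥ bc 49.
Outer hash (tag): even-index sum = 407 mod 256 = 151; odd-index sum = 280 mod 256 = 24 → 97 18.

9718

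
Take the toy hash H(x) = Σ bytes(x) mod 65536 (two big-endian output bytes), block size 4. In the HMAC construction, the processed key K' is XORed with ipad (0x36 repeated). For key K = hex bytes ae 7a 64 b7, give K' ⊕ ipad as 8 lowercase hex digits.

Key hex bytes ae 7a 64 b7 is exactly B = 4 bytes: K' = ae 7a 64 b7.
XOR each byte with 0x36: ae⊕36=98, 7a⊕36=4c, 64⊕36=52, b7⊕36=81.

984c5281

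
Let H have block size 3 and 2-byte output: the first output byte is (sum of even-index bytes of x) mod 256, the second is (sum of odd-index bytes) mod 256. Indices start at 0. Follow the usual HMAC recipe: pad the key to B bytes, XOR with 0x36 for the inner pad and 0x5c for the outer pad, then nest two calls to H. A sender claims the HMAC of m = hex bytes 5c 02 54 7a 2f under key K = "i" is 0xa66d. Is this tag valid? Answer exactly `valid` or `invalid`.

valid

Key "i" = 69 is 1 byte ≤ B = 3; zero-pad to 3 bytes: K' = 69 00 00.
K' ⊕ ipad = 5f 36 36; K' ⊕ opad = 35 5c 5c.
Inner hash: even-index sum = 273 mod 256 = 17; odd-index sum = 277 mod 256 = 21 → 11 15.
Outer hash (recomputed tag): even-index sum = 166 mod 256 = 166; odd-index sum = 109 mod 256 = 109 → a6 6d.
Recomputed tag = a66d; claimed = a66d → match.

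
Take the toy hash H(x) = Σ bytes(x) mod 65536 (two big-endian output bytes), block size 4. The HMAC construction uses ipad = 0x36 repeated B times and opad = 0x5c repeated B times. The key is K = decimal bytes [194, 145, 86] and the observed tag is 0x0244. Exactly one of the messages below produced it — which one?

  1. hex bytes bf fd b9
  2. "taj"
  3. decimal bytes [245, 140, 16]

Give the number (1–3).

Key decimal bytes [194, 145, 86] = c2 91 56 is 3 bytes ≤ B = 4; zero-pad to 4 bytes: K' = c2 91 56 00.
K' ⊕ ipad = f4 a7 60 36; K' ⊕ opad = 9e cd 0a 5c.
m1: inner = H(f4 a7 60 36 bf fd b9) = 04 a6; tag = H(9e cd 0a 5c 04 a6) = 027b
m2: inner = H(f4 a7 60 36 74 61 6a) = 03 70; tag = H(9e cd 0a 5c 03 70) = 0244 ← matches
m3: inner = H(f4 a7 60 36 f5 8c 10) = 03 c2; tag = H(9e cd 0a 5c 03 c2) = 0296

2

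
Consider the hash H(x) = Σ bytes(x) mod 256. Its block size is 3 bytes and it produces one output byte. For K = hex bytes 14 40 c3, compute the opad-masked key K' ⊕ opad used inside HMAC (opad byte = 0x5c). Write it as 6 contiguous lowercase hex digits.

Key hex bytes 14 40 c3 is exactly B = 3 bytes: K' = 14 40 c3.
XOR each byte with 0x5c: 14⊕5c=48, 40⊕5c=1c, c3⊕5c=9f.

481c9f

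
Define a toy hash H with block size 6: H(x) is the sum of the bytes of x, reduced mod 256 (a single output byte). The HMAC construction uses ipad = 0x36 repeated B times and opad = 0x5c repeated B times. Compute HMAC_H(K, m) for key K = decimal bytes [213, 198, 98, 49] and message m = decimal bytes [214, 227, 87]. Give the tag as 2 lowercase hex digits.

30

Key decimal bytes [213, 198, 98, 49] = d5 c6 62 31 is 4 bytes ≤ B = 6; zero-pad to 6 bytes: K' = d5 c6 62 31 00 00.
K' ⊕ ipad = e3 f0 54 07 36 36.  K' ⊕ opad = 89 9a 3e 6d 5c 5c.
Inner input = (K'⊕ipad) ∥ m = e3 f0 54 07 36 36 ∥ d6 e3 57.
Inner hash: sum = 227+240+84+7+54+54+214+227+87 = 1194; mod 256 = 170 → aa.
Outer input = (K'⊕opad) ∥ inner = 89 9a 3e 6d 5c 5c ∥ aa.
Outer hash (tag): sum = 137+154+62+109+92+92+170 = 816; mod 256 = 48 → 30.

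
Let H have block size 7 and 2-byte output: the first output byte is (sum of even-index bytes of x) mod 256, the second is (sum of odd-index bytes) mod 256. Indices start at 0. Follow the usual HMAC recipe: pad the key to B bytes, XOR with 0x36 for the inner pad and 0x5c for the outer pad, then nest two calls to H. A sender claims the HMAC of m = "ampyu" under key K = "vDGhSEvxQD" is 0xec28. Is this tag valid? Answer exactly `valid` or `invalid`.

Key "vDGhSEvxQD" = 76 44 47 68 53 45 76 78 51 44 is 10 bytes > B = 7, so hash it first: H(key) = d7 ad, then zero-pad to 7 bytes: K' = d7 ad 00 00 00 00 00.
K' ⊕ ipad = e1 9b 36 36 36 36 36; K' ⊕ opad = 8b f1 5c 5c 5c 5c 5c.
Inner hash: even-index sum = 617 mod 256 = 105; odd-index sum = 589 mod 256 = 77 → 69 4d.
Outer hash (recomputed tag): even-index sum = 492 mod 256 = 236; odd-index sum = 530 mod 256 = 18 → ec 12.
Recomputed tag = ec12; claimed = ec28 → mismatch.

invalid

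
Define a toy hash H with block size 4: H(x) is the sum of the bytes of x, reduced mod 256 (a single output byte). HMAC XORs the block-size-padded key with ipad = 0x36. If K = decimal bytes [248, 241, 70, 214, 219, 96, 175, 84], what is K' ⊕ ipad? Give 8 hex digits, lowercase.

Key decimal bytes [248, 241, 70, 214, 219, 96, 175, 84] = f8 f1 46 d6 db 60 af 54 is 8 bytes > B = 4, so hash it first: H(key) = 43, then zero-pad to 4 bytes: K' = 43 00 00 00.
XOR each byte with 0x36: 43⊕36=75, 00⊕36=36, 00⊕36=36, 00⊕36=36.

75363636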